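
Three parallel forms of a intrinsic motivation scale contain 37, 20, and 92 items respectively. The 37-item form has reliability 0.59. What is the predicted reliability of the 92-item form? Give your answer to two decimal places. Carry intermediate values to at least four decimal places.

0.78

The 20-item form is not needed; work directly from the 37-item form with n = 92/37 = 2.4865.
r_{92} = n·r / (1 + (n − 1)·r) = 1.4670 / 1.8770 ≈ 0.7816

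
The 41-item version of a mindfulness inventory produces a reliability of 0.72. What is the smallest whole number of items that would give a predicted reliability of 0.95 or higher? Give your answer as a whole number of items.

Invert Spearman-Brown to solve for n:
n = r*(1 − r) / [ r (1 − r*) ]
n = 0.95 × (1 − 0.72) / [ 0.72 × (1 − 0.95) ]
  = 0.2660 / 0.0360 = 7.3889
7.3889 × 41 = 302.94 → 303 items

303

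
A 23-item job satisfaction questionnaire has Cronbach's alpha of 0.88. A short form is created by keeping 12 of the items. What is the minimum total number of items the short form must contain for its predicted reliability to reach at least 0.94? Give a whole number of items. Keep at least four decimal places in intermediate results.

50

Short-form reliability: n = 12/23 = 0.5217; r_12 = n·r/(1+(n−1)r) ≈ 0.7928
Then solve for n' with r_old = 0.7928, r_target = 0.94: n' = 0.94(1 − 0.7928)/[0.7928(1 − 0.94)] = 4.0945
Items = 4.0945 × 12 ≈ 49.13 → 50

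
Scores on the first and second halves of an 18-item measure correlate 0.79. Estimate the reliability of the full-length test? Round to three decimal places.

0.883

The full test is twice the length of either half (n = 2).
r_full = 2(0.79) / (1 + 0.79)
r_full = 1.5800 / 1.7900 ≈ 0.8827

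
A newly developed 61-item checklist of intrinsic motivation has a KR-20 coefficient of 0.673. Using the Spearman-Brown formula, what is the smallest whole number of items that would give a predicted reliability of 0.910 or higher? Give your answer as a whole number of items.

Invert Spearman-Brown to solve for n:
n = r_target (1 − r_old) / [ r_old (1 − r_target) ]
n = 0.910(1 − 0.673) / [0.673(1 − 0.910)]
n = 0.297570 / 0.060570 ≈ 4.9128
4.9128 × 61 = 299.68 → 300 items

300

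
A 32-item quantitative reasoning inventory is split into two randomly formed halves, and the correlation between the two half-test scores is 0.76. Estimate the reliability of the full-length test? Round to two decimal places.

0.86

Apply the Spearman-Brown correction with n = 2:
r_full = 2(0.76) / (1 + 0.76)
r_full = 1.5200 / 1.7600 ≈ 0.8636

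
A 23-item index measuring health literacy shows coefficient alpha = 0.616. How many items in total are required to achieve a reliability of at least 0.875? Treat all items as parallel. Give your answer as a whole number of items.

101

n = 0.875 × (1 − 0.616) / [ 0.616 × (1 − 0.875) ]
n = 0.336000 / 0.077000 ≈ 4.3636
Items needed = n × 23 = 4.3636 × 23 ≈ 100.36 → round up to 101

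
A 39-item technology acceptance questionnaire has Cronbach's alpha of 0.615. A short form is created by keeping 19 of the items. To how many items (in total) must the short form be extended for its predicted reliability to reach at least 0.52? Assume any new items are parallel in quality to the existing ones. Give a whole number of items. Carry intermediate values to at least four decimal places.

27

Short-form reliability: n = 19/39 = 0.4872; r_19 = n·r/(1+(n−1)r) ≈ 0.4377
Length factor from the short form to reach 0.52: n' = 0.52(1 − 0.4377) / [0.4377(1 − 0.52)] ≈ 1.3917
Items = 1.3917 × 19 ≈ 26.44 → 27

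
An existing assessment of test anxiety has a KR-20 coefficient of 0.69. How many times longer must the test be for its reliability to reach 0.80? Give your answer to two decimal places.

1.80

Invert Spearman-Brown to solve for n:
n = r*(1 − r) / [ r (1 − r*) ]
n = 0.80 × (1 − 0.69) / [ 0.69 × (1 − 0.80) ]
  = 0.2480 / 0.1380 = 1.7971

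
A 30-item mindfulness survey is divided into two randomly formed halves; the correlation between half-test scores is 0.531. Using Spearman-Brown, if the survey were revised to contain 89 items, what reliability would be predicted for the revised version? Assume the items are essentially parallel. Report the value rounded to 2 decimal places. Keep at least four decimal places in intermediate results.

Full-test reliability from the split-half r: r_full = 2(0.531)/(1 + 0.531) = 0.6937
Length factor from 30 to 89 items: n = 89/30 = 2.9667
r_new = n·r_full / (1 + (n − 1)·r_full) = 2.0580 / 2.3643 ≈ 0.8704

0.87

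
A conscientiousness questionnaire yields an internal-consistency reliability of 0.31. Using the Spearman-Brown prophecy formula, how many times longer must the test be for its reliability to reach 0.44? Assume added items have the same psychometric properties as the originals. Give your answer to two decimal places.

n = 0.44 × (1 − 0.31) / [ 0.31 × (1 − 0.44) ]
n = 0.3036 / 0.1736 ≈ 1.7488

1.75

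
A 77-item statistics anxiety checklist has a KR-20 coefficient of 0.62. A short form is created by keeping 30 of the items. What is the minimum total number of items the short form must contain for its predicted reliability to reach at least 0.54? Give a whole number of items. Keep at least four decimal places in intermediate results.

56

First, r for the 30-item form: n = 30/77 = 0.3896, so r_30 = 0.3896·0.62/(1 + (0.3896 − 1)·0.62) = 0.3886
Length factor from the short form to reach 0.54: n' = 0.54(1 − 0.3886) / [0.3886(1 − 0.54)] ≈ 1.8470
Total items = 1.8470 × 30 = 55.41, rounded up to 56.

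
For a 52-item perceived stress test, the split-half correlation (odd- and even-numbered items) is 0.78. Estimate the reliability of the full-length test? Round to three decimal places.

0.876

Apply the Spearman-Brown correction with n = 2:
r_full = 2(0.78) / (1 + 0.78)
r_full = 1.5600 / 1.7800 ≈ 0.8764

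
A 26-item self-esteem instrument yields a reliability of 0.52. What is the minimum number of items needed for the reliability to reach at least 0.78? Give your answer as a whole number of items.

86

Rearranging the Spearman-Brown formula for n,
n = r_target (1 − r_old) / [ r_old (1 − r_target) ]
n = 0.78(1 − 0.52) / [0.52(1 − 0.78)]
n = 0.3744 / 0.1144 ≈ 3.2727
So the test needs 3.2727 × 26 ≈ 85.09 items; rounding up, 86.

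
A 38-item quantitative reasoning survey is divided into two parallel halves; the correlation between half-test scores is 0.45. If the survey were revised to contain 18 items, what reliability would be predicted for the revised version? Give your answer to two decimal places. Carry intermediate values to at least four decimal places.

0.44

First correct the split-half correlation to full-test reliability: r_full = 2 × 0.45 / (1 + 0.45) ≈ 0.6207
Then adjust to 18 items: n = 18/38 = 0.4737
r_new = n·r_full / (1 + (n − 1)·r_full) = 0.2940 / 0.6733 ≈ 0.4367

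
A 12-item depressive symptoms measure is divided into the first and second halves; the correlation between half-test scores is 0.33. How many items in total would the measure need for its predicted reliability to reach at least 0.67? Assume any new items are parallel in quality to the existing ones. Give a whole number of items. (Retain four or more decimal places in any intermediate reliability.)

Corrected full-test reliability: r_full = 2 × 0.33 / (1 + 0.33) ≈ 0.4962
Solve Spearman-Brown for n: n = 0.67(1 − 0.4962) / [0.4962(1 − 0.67)] = 2.0614
Required items = 2.0614 × 12 = 24.74, so 25 items.

25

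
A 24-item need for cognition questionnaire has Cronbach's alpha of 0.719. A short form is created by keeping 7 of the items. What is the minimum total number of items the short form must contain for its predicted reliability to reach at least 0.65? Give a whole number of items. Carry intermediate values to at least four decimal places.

First, r for the 7-item form: n = 7/24 = 0.2917, so r_7 = 0.2917·0.719/(1 + (0.2917 − 1)·0.719) = 0.4274
Length factor from the short form to reach 0.65: n' = 0.65(1 − 0.4274) / [0.4274(1 − 0.65)] ≈ 2.4881
Items = 2.4881 × 7 ≈ 17.42 → 18

18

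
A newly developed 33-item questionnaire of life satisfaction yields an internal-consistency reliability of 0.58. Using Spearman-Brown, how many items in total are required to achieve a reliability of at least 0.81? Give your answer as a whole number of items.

102

n = 0.81(1 − 0.58) / [0.58(1 − 0.81)]
n = 0.3402 / 0.1102 ≈ 3.0871
3.0871 × 33 = 101.87 → 102 items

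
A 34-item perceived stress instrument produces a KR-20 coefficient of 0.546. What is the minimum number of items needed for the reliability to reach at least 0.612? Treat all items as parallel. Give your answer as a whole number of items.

45

Rearranging the Spearman-Brown formula for n,
n = r_target (1 − r_old) / [ r_old (1 − r_target) ]
n = 0.612(1 − 0.546) / [0.546(1 − 0.612)]
n = 0.277848 / 0.211848 ≈ 1.3115
Items needed = n × 34 = 1.3115 × 34 ≈ 44.59 → round up to 45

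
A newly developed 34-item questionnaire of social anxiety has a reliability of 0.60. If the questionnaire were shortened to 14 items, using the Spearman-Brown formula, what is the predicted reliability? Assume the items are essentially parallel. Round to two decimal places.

Length ratio n = 14/34 = 0.4118
r_new = 0.4118·0.60 / [1 + (0.4118 − 1)·0.60]
r_new = 0.2471 / 0.6471 ≈ 0.3819

0.38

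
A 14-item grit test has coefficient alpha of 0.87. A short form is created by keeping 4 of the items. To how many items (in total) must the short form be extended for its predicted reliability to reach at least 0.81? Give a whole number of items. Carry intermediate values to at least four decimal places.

9

Short-form reliability: n = 4/14 = 0.2857; r_4 = n·r/(1+(n−1)r) ≈ 0.6566
Then solve for n' with r_old = 0.6566, r_target = 0.81: n' = 0.81(1 − 0.6566)/[0.6566(1 − 0.81)] = 2.2296
Items = 2.2296 × 4 ≈ 8.92 → 9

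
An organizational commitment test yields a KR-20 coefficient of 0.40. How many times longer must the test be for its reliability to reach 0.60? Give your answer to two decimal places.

Rearranging the Spearman-Brown formula for n,
n = r*(1 − r) / [ r (1 − r*) ]
n = [0.60 × 0.60] / [0.40 × 0.40]
n = 0.3600 / 0.1600 ≈ 2.2500

2.25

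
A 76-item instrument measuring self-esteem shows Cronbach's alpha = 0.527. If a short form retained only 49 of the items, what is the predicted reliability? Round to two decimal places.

0.42

The new length is 49/76 = 0.6447 times the old.
r_new = (0.6447 × 0.527) / (1 + (0.6447 − 1) × 0.527)
     = 0.3398 / 0.8128 = 0.4181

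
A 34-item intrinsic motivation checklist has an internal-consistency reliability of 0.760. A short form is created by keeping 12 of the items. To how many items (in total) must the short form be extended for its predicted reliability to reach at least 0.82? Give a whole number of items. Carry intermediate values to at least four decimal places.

Short-form reliability: n = 12/34 = 0.3529; r_12 = n·r/(1+(n−1)r) ≈ 0.5277
Then solve for n' with r_old = 0.5277, r_target = 0.82: n' = 0.82(1 − 0.5277)/[0.5277(1 − 0.82)] = 4.0773
Total items = 4.0773 × 12 = 48.93, rounded up to 49.

49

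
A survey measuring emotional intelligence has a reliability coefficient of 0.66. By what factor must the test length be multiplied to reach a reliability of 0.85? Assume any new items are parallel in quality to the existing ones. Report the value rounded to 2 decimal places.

n = [0.85 × 0.34] / [0.66 × 0.15]
n = 0.2890 / 0.0990 ≈ 2.9192

2.92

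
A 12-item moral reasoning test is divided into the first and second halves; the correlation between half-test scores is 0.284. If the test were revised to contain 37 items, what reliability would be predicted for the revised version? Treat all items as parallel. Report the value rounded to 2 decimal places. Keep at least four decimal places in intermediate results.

0.71

First correct the split-half correlation to full-test reliability: r_full = 2 × 0.284 / (1 + 0.284) ≈ 0.4424
Length factor from 12 to 37 items: n = 37/12 = 3.0833
r_new = n·r_full / (1 + (n − 1)·r_full) = 1.3641 / 1.9217 ≈ 0.7098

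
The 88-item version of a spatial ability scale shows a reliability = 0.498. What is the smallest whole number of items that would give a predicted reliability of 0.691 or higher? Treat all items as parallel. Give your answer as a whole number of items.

Rearranging the Spearman-Brown formula for n,
n = r_target (1 − r_old) / [ r_old (1 − r_target) ]
n = 0.691(1 − 0.498) / [0.498(1 − 0.691)]
  = 0.346882 / 0.153882 = 2.2542
Items needed = n × 88 = 2.2542 × 88 ≈ 198.37 → round up to 199

199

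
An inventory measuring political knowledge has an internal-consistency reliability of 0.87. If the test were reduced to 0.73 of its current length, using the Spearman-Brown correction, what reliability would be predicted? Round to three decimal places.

r_new = 0.73·0.87 / [1 + (0.73 − 1)·0.87]
     = 0.6351 / 0.7651 = 0.8301

0.830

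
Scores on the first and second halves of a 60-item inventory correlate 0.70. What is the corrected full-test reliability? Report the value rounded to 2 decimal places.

Each half is half the length of the full test, so the full test is n = 2 times a half.
r_full = 2r_hh / (1 + r_hh) = 2 × 0.70 / (1 + 0.70)
       = 1.4000 / 1.7000 = 0.8235

0.82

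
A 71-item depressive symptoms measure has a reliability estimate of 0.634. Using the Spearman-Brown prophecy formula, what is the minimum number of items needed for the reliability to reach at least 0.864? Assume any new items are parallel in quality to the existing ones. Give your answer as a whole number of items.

261

n = [0.864 × 0.366] / [0.634 × 0.136]
n = 0.316224 / 0.086224 ≈ 3.6675
So the test needs 3.6675 × 71 ≈ 260.39 items; rounding up, 261.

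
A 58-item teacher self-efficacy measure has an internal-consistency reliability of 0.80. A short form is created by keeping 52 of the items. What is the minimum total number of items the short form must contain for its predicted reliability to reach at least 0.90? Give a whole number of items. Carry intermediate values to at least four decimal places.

First, r for the 52-item form: n = 52/58 = 0.8966, so r_52 = 0.8966·0.80/(1 + (0.8966 − 1)·0.80) = 0.7820
Length factor from the short form to reach 0.90: n' = 0.90(1 − 0.7820) / [0.7820(1 − 0.90)] ≈ 2.5090
Total items = 2.5090 × 52 = 130.47, rounded up to 131.

131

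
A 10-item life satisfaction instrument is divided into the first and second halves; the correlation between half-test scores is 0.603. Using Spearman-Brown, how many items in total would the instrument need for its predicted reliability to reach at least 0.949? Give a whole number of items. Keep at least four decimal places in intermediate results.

r_full = 2(0.603)/(1 + 0.603) = 0.7523
Solve Spearman-Brown for n: n = 0.949(1 − 0.7523) / [0.7523(1 − 0.949)] = 6.1268
Required items = 6.1268 × 10 = 61.27, so 62 items.

62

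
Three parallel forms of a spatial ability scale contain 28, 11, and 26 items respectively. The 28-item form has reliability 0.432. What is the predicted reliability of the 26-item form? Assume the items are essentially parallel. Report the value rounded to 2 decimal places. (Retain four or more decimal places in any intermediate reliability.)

0.41

Only the ratio of lengths matters: n = 26/28 = 0.9286
r_{26} = n·r / (1 + (n − 1)·r) = 0.4012 / 0.9692 ≈ 0.4139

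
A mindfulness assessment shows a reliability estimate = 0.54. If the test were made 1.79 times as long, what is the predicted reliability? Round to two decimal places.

r_new = (1.79 × 0.54) / (1 + (1.79 − 1) × 0.54)
r_new = 0.9666 / 1.4266 ≈ 0.6776

0.68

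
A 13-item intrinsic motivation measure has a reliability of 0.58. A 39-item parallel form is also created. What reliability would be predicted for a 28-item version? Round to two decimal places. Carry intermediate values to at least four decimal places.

The 39-item form is not needed; work directly from the 13-item form with n = 28/13 = 2.1538.
r_{28} = n·r / (1 + (n − 1)·r) = 1.2492 / 1.6692 ≈ 0.7484

0.75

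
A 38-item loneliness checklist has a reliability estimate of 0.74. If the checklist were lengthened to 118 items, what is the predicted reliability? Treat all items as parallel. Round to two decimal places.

Length ratio n = 118/38 = 3.1053
Apply the Spearman-Brown prophecy formula, r' = nr / [1 + (n − 1)r]:
r_new = 3.1053·0.74 / [1 + (3.1053 − 1)·0.74]
     = 2.2979 / 2.5579 = 0.8984

0.90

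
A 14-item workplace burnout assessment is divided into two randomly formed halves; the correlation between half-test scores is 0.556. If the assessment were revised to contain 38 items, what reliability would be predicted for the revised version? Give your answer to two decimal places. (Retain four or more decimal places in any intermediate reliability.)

First correct the split-half correlation to full-test reliability: r_full = 2 × 0.556 / (1 + 0.556) ≈ 0.7147
Length factor from 14 to 38 items: n = 38/14 = 2.7143
r_new = n·r_full / (1 + (n − 1)·r_full) = 1.9399 / 2.2252 ≈ 0.8718

0.87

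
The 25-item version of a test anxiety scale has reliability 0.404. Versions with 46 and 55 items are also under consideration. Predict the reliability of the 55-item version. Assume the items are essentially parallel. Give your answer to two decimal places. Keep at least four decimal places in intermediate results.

The 46-item form is not needed; work directly from the 25-item form with n = 55/25 = 2.2000.
r_{55} = n·r / (1 + (n − 1)·r) = 0.8888 / 1.4848 ≈ 0.5986

0.60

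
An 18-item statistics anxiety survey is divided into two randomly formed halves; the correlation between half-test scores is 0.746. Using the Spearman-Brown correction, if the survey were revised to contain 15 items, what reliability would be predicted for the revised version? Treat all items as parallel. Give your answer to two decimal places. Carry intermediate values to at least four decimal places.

First correct the split-half correlation to full-test reliability: r_full = 2 × 0.746 / (1 + 0.746) ≈ 0.8545
Then adjust to 15 items: n = 15/18 = 0.8333
r_new = n·r_full / (1 + (n − 1)·r_full) = 0.7121 / 0.8576 ≈ 0.8303

0.83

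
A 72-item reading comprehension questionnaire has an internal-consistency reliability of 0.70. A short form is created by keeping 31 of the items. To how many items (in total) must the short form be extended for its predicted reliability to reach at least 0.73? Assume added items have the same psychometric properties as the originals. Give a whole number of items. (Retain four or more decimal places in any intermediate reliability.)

First, r for the 31-item form: n = 31/72 = 0.4306, so r_31 = 0.4306·0.70/(1 + (0.4306 − 1)·0.70) = 0.5012
Then solve for n' with r_old = 0.5012, r_target = 0.73: n' = 0.73(1 − 0.5012)/[0.5012(1 − 0.73)] = 2.6908
Total items = 2.6908 × 31 = 83.41, rounded up to 84.

84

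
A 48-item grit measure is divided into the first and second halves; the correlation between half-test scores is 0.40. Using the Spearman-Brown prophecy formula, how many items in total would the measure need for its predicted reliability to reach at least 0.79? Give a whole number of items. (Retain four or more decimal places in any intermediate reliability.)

Corrected full-test reliability: r_full = 2 × 0.40 / (1 + 0.40) ≈ 0.5714
n = r_tgt(1 − r_full) / [r_full(1 − r_tgt)] = 0.79 × 0.4286 / (0.5714 × 0.21) ≈ 2.8218
Required items = 2.8218 × 48 = 135.45, so 136 items.

136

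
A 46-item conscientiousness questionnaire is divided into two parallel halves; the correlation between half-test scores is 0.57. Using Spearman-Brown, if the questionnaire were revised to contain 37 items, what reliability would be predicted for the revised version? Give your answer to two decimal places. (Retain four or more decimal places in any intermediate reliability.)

0.68

Spearman-Brown correction (n = 2): r_full = 2·0.57/(1 + 0.57) = 0.7261
Then adjust to 37 items: n = 37/46 = 0.8043
r_new = n·r_full / (1 + (n − 1)·r_full) = 0.5840 / 0.8579 ≈ 0.6807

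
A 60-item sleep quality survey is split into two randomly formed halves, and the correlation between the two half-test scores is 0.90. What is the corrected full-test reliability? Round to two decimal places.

The full test is twice the length of either half (n = 2).
r_full = 2r_hh / (1 + r_hh) = 2 × 0.90 / (1 + 0.90)
       = 1.8000 / 1.9000 = 0.9474

0.95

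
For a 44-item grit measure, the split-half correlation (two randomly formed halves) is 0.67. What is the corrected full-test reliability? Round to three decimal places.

r_full = 2r_hh / (1 + r_hh) = 2 × 0.67 / (1 + 0.67)
       = 1.3400 / 1.6700 = 0.8024

0.802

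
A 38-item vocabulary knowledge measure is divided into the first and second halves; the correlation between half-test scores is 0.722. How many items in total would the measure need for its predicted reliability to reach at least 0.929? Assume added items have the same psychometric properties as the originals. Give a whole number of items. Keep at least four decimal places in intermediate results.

r_full = 2(0.722)/(1 + 0.722) = 0.8386
Solve Spearman-Brown for n: n = 0.929(1 − 0.8386) / [0.8386(1 − 0.929)] = 2.5183
Items = 2.5183 × 38 ≈ 95.70 → 96

96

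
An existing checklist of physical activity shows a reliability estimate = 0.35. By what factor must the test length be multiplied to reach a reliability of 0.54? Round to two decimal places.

2.18

Rearranging the Spearman-Brown formula for n,
n = r*(1 − r) / [ r (1 − r*) ]
n = 0.54 × (1 − 0.35) / [ 0.35 × (1 − 0.54) ]
n = 0.3510 / 0.1610 ≈ 2.1801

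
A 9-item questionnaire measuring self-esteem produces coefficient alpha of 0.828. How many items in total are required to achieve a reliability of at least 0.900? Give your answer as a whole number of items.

17

Spearman-Brown solved for the length factor n:
n = r*(1 − r) / [ r (1 − r*) ]
n = 0.900 × (1 − 0.828) / [ 0.828 × (1 − 0.900) ]
n = 0.154800 / 0.082800 ≈ 1.8696
So the test needs 1.8696 × 9 ≈ 16.83 items; rounding up, 17.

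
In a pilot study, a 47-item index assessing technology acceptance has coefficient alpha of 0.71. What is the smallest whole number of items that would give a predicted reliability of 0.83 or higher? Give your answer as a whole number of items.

94

Invert Spearman-Brown to solve for n:
n = r*(1 − r) / [ r (1 − r*) ]
n = 0.83(1 − 0.71) / [0.71(1 − 0.83)]
  = 0.2407 / 0.1207 = 1.9942
So the test needs 1.9942 × 47 ≈ 93.73 items; rounding up, 94.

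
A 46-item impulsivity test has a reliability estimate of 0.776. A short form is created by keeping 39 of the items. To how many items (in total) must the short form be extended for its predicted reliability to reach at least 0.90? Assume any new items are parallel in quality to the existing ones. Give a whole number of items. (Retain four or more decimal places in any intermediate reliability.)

Short-form reliability: n = 39/46 = 0.8478; r_39 = n·r/(1+(n−1)r) ≈ 0.7460
Length factor from the short form to reach 0.90: n' = 0.90(1 − 0.7460) / [0.7460(1 − 0.90)] ≈ 3.0643
Total items = 3.0643 × 39 = 119.51, rounded up to 120.

120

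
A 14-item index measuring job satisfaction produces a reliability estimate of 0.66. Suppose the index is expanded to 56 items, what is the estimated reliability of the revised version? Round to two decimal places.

The new length is 56/14 = 4 times the old.
Spearman-Brown: r_new = n·r / (1 + (n − 1)·r)
r_new = (4 × 0.66) / (1 + (4 − 1) × 0.66)
     = 2.6400 / 2.9800 = 0.8859

0.89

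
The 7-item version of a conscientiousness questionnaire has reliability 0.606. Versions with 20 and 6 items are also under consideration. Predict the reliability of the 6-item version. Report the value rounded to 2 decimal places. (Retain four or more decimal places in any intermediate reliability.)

0.57

Only the ratio of lengths matters: n = 6/7 = 0.8571
r_{6} = n·r / (1 + (n − 1)·r) = 0.5194 / 0.9134 ≈ 0.5686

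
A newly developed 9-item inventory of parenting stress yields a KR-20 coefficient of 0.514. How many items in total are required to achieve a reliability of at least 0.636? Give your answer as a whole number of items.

n = 0.636 × (1 − 0.514) / [ 0.514 × (1 − 0.636) ]
  = 0.309096 / 0.187096 = 1.6521
1.6521 × 9 = 14.87 → 15 items

15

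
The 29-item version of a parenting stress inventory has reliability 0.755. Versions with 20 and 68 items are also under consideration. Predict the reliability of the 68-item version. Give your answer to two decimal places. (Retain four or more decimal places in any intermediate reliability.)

0.88

The 20-item form is not needed; work directly from the 29-item form with n = 68/29 = 2.3448.
r_{68} = n·r / (1 + (n − 1)·r) = 1.7703 / 2.0153 ≈ 0.8784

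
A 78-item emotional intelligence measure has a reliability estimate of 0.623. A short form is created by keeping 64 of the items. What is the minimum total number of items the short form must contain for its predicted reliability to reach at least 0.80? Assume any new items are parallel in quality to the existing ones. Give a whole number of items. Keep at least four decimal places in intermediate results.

First, r for the 64-item form: n = 64/78 = 0.8205, so r_64 = 0.8205·0.623/(1 + (0.8205 − 1)·0.623) = 0.5755
Length factor from the short form to reach 0.80: n' = 0.80(1 − 0.5755) / [0.5755(1 − 0.80)] ≈ 2.9505
Total items = 2.9505 × 64 = 188.83, rounded up to 189.

189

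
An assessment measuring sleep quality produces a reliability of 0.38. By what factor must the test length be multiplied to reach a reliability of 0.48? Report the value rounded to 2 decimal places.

n = 0.48 × (1 − 0.38) / [ 0.38 × (1 − 0.48) ]
n = 0.2976 / 0.1976 ≈ 1.5061

1.51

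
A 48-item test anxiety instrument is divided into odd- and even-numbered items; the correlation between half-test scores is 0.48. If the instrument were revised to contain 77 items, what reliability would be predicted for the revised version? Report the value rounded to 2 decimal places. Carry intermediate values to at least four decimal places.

0.75

Full-test reliability from the split-half r: r_full = 2(0.48)/(1 + 0.48) = 0.6486
Length factor from 48 to 77 items: n = 77/48 = 1.6042
r_new = n·r_full / (1 + (n − 1)·r_full) = 1.0405 / 1.3919 ≈ 0.7475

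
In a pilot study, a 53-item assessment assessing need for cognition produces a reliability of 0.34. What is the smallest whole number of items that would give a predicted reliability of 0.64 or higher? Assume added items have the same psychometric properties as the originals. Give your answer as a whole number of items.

183

Invert Spearman-Brown to solve for n:
n = r_target (1 − r_old) / [ r_old (1 − r_target) ]
n = [0.64 × 0.66] / [0.34 × 0.36]
  = 0.4224 / 0.1224 = 3.4510
Items needed = n × 53 = 3.4510 × 53 ≈ 182.90 → round up to 183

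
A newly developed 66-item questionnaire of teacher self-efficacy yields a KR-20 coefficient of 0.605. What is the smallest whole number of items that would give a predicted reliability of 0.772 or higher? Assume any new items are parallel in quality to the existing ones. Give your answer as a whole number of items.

Rearranging the Spearman-Brown formula for n,
n = r*(1 − r) / [ r (1 − r*) ]
n = 0.772(1 − 0.605) / [0.605(1 − 0.772)]
  = 0.304940 / 0.137940 = 2.2107
2.2107 × 66 = 145.91 → 146 items

146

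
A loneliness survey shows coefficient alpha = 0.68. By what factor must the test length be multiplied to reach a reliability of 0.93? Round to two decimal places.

6.25

n = 0.93 × (1 − 0.68) / [ 0.68 × (1 − 0.93) ]
  = 0.2976 / 0.0476 = 6.2521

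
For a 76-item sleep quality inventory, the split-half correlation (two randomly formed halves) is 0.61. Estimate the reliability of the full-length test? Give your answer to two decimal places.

0.76

The full test is twice the length of either half (n = 2).
r_full = 2r_hh / (1 + r_hh) = 2 × 0.61 / (1 + 0.61)
       = 1.2200 / 1.6100 = 0.7578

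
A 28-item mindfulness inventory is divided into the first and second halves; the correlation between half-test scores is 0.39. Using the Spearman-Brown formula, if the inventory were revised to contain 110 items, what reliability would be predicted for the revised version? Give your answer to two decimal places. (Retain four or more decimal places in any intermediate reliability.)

0.83

First correct the split-half correlation to full-test reliability: r_full = 2 × 0.39 / (1 + 0.39) ≈ 0.5612
Then adjust to 110 items: n = 110/28 = 3.9286
r_new = n·r_full / (1 + (n − 1)·r_full) = 2.2047 / 2.6435 ≈ 0.8340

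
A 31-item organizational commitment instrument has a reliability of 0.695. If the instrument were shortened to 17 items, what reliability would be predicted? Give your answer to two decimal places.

Length ratio n = 17/31 = 0.5484
r_new = 0.5484·0.695 / [1 + (0.5484 − 1)·0.695]
     = 0.3811 / 0.6861 = 0.5555

0.56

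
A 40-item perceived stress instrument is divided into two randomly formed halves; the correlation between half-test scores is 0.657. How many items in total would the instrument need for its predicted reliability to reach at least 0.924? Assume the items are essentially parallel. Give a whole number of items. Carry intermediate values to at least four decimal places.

127

Corrected full-test reliability: r_full = 2 × 0.657 / (1 + 0.657) ≈ 0.7930
Solve Spearman-Brown for n: n = 0.924(1 − 0.7930) / [0.7930(1 − 0.924)] = 3.1736
Items = 3.1736 × 40 ≈ 126.94 → 127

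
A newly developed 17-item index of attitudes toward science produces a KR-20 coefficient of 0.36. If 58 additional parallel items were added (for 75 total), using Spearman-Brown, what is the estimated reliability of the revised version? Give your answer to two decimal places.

0.71

The new length is 75/17 = 4.4118 times the old.
Apply the Spearman-Brown prophecy formula, r' = nr / [1 + (n − 1)r]:
r_new = 4.4118·0.36 / [1 + (4.4118 − 1)·0.36]
     = 1.5882 / 2.2282 = 0.7128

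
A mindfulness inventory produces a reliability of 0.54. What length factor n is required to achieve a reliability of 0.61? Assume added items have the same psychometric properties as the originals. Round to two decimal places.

1.33

n = [0.61 × 0.46] / [0.54 × 0.39]
n = 0.2806 / 0.2106 ≈ 1.3324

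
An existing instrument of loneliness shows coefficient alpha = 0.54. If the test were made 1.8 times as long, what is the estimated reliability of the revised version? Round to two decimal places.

0.68

r_new = (1.8 × 0.54) / (1 + (1.8 − 1) × 0.54)
     = 0.9720 / 1.4320 = 0.6788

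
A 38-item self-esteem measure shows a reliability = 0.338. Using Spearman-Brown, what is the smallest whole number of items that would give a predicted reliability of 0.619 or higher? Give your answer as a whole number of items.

n = 0.619 × (1 − 0.338) / [ 0.338 × (1 − 0.619) ]
n = 0.409778 / 0.128778 ≈ 3.1820
So the test needs 3.1820 × 38 ≈ 120.92 items; rounding up, 121.

121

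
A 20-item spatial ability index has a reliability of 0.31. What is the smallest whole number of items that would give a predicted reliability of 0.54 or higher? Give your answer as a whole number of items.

53

Invert Spearman-Brown to solve for n:
n = r*(1 − r) / [ r (1 − r*) ]
n = 0.54 × (1 − 0.31) / [ 0.31 × (1 − 0.54) ]
  = 0.3726 / 0.1426 = 2.6129
Items needed = n × 20 = 2.6129 × 20 ≈ 52.26 → round up to 53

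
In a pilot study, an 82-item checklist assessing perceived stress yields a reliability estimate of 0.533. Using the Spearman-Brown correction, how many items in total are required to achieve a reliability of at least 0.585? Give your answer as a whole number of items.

Invert Spearman-Brown to solve for n:
n = r*(1 − r) / [ r (1 − r*) ]
n = 0.585(1 − 0.533) / [0.533(1 − 0.585)]
  = 0.273195 / 0.221195 = 1.2351
Items needed = n × 82 = 1.2351 × 82 ≈ 101.28 → round up to 102

102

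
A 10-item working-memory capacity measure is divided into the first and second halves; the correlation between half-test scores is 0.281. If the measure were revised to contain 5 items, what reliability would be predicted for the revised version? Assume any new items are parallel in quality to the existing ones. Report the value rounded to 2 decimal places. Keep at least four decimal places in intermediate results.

0.28

Spearman-Brown correction (n = 2): r_full = 2·0.281/(1 + 0.281) = 0.4387
Length factor from 10 to 5 items: n = 5/10 = 0.5000
r_new = n·r_full / (1 + (n − 1)·r_full) = 0.2193 / 0.7807 ≈ 0.2809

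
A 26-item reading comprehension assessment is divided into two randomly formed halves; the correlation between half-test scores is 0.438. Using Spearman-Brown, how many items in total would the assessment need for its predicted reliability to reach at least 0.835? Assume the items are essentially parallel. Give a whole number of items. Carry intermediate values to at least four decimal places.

Corrected full-test reliability: r_full = 2 × 0.438 / (1 + 0.438) ≈ 0.6092
Solve Spearman-Brown for n: n = 0.835(1 − 0.6092) / [0.6092(1 − 0.835)] = 3.2464
Required items = 3.2464 × 26 = 84.41, so 85 items.

85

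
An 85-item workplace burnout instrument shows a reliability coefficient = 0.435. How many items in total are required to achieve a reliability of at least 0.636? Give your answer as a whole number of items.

Spearman-Brown solved for the length factor n:
n = r_target (1 − r_old) / [ r_old (1 − r_target) ]
n = 0.636(1 − 0.435) / [0.435(1 − 0.636)]
n = 0.359340 / 0.158340 ≈ 2.2694
Items needed = n × 85 = 2.2694 × 85 ≈ 192.90 → round up to 193

193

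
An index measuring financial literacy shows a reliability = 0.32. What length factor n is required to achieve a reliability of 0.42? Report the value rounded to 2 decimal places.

1.54

Invert Spearman-Brown to solve for n:
n = r*(1 − r) / [ r (1 − r*) ]
n = 0.42 × (1 − 0.32) / [ 0.32 × (1 − 0.42) ]
n = 0.2856 / 0.1856 ≈ 1.5388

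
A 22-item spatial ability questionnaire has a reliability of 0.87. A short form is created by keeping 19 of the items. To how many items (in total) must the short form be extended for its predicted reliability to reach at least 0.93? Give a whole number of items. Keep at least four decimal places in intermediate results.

44

First, r for the 19-item form: n = 19/22 = 0.8636, so r_19 = 0.8636·0.87/(1 + (0.8636 − 1)·0.87) = 0.8525
Length factor from the short form to reach 0.93: n' = 0.93(1 − 0.8525) / [0.8525(1 − 0.93)] ≈ 2.2987
Items = 2.2987 × 19 ≈ 43.68 → 44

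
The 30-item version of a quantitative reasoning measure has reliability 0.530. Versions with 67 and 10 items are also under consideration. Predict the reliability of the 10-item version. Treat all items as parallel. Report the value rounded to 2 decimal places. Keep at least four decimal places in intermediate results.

Only the ratio of lengths matters: n = 10/30 = 0.3333
r_{10} = n·r / (1 + (n − 1)·r) = 0.1766 / 0.6466 ≈ 0.2731

0.27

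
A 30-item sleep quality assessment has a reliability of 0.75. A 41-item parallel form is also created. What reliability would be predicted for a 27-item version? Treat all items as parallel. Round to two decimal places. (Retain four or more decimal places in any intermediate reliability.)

0.73

The 41-item form is not needed; work directly from the 30-item form with n = 27/30 = 0.9000.
r_{27} = n·r / (1 + (n − 1)·r) = 0.6750 / 0.9250 ≈ 0.7297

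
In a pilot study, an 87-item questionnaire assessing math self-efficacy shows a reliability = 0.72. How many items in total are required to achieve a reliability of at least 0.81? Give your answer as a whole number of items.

145

Rearranging the Spearman-Brown formula for n,
n = r*(1 − r) / [ r (1 − r*) ]
n = [0.81 × 0.28] / [0.72 × 0.19]
n = 0.2268 / 0.1368 ≈ 1.6579
Items needed = n × 87 = 1.6579 × 87 ≈ 144.24 → round up to 145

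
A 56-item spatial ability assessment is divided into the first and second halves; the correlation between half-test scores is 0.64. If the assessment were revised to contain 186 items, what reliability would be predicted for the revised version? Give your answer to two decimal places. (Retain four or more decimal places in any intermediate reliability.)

0.92

Spearman-Brown correction (n = 2): r_full = 2·0.64/(1 + 0.64) = 0.7805
Length factor from 56 to 186 items: n = 186/56 = 3.3214
r_new = n·r_full / (1 + (n − 1)·r_full) = 2.5924 / 2.8119 ≈ 0.9219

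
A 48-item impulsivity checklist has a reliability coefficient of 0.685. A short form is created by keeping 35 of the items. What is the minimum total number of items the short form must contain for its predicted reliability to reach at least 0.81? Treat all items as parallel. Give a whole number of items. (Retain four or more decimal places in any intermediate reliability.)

95

First, r for the 35-item form: n = 35/48 = 0.7292, so r_35 = 0.7292·0.685/(1 + (0.7292 − 1)·0.685) = 0.6133
Length factor from the short form to reach 0.81: n' = 0.81(1 − 0.6133) / [0.6133(1 − 0.81)] ≈ 2.6880
Total items = 2.6880 × 35 = 94.08, rounded up to 95.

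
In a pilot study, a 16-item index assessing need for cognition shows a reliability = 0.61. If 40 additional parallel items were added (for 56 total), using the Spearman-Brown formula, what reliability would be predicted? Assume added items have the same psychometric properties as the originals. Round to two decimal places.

0.85

The new length is 56/16 = 3.5 times the old.
Apply the Spearman-Brown prophecy formula, r' = nr / [1 + (n − 1)r]:
r_new = (3.5 × 0.61) / (1 + (3.5 − 1) × 0.61)
r_new = 2.1350 / 2.5250 ≈ 0.8455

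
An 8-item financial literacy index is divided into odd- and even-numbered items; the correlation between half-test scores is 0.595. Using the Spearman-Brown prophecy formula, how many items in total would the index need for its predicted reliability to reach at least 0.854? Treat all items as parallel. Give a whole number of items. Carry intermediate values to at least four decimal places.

Corrected full-test reliability: r_full = 2 × 0.595 / (1 + 0.595) ≈ 0.7461
n = r_tgt(1 − r_full) / [r_full(1 − r_tgt)] = 0.854 × 0.2539 / (0.7461 × 0.146) ≈ 1.9905
Items = 1.9905 × 8 ≈ 15.92 → 16

16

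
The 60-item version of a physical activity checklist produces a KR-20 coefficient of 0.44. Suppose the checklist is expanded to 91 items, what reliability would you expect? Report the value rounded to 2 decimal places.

n = 91/60 = 1.5167
By Spearman-Brown, r_new = n r / (1 + (n − 1) r).
r_new = 1.5167·0.44 / [1 + (1.5167 − 1)·0.44]
     = 0.6673 / 1.2273 = 0.5437

0.54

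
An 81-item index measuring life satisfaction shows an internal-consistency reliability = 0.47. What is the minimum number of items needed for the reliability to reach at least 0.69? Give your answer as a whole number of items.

204

n = 0.69(1 − 0.47) / [0.47(1 − 0.69)]
n = 0.3657 / 0.1457 ≈ 2.5100
2.5100 × 81 = 203.31 → 204 items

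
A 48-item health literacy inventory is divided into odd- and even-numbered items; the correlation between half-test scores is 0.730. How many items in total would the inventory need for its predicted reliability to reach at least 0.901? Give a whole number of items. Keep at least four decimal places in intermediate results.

81

Corrected full-test reliability: r_full = 2 × 0.730 / (1 + 0.730) ≈ 0.8439
n = r_tgt(1 − r_full) / [r_full(1 − r_tgt)] = 0.901 × 0.1561 / (0.8439 × 0.099) ≈ 1.6835
Items = 1.6835 × 48 ≈ 80.81 → 81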